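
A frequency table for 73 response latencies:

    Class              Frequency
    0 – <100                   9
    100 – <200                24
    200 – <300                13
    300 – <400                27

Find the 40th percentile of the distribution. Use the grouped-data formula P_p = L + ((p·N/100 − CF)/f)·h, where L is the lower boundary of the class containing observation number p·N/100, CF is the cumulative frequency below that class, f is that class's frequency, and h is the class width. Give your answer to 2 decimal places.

N = 73; target position k = 40/100 · 73 = 29.2.
Cumulative frequencies: 9, 33, 46, 73.
Observation 29.2 falls in the class 100 – <200.
L = 100, CF = 9, f = 24, h = 100.
P40 = 100 + ((29.2 − 9)/24)·100 = 100 + 84.1667 = 184.167.

184.17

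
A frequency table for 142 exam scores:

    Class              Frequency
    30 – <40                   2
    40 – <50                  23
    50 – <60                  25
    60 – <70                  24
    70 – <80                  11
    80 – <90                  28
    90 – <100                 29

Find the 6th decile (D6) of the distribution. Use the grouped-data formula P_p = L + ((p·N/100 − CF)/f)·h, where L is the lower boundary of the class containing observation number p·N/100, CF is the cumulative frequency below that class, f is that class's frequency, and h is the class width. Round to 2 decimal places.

N = 142; target position k = 60/100 · 142 = 85.2.
Cumulative frequencies: 2, 25, 50, 74, 85, 113, 142.
Observation 85.2 falls in the class 80 – <90.
L = 80, CF = 85, f = 28, h = 10.
P60 = 80 + ((85.2 − 85)/28)·10 = 80 + 0.0714286 = 80.0714.

80.07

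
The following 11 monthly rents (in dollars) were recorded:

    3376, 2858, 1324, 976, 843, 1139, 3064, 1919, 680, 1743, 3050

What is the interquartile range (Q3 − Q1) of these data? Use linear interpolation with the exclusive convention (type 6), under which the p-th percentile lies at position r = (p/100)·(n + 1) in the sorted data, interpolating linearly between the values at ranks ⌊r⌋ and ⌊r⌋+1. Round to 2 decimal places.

Sorted: 680, 843, 976, 1139, 1324, 1743, 1919, 2858, 3050, 3064, 3376.
n = 11.
P25: r = 3 (integer) → 976.
P75: r = 9 (integer) → 3050.
Difference: 3050 − 976 = 2074.

2074.00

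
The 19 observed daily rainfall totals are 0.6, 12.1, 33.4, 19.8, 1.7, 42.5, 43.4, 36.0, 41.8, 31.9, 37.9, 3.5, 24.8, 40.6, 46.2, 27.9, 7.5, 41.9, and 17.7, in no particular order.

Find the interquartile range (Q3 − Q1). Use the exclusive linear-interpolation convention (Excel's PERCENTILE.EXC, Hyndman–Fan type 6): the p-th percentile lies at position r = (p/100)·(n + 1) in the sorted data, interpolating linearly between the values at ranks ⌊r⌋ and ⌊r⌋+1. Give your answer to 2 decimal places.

Sorted: 0.6, 1.7, 3.5, 7.5, 12.1, 17.7, 19.8, 24.8, 27.9, 31.9, 33.4, 36.0, 37.9, 40.6, 41.8, 41.9, 42.5, 43.4, 46.2.
n = 19.
P25: r = 5 (integer) → 12.1.
P75: r = 15 (integer) → 41.8.
Difference: 41.8 − 12.1 = 29.7.

29.70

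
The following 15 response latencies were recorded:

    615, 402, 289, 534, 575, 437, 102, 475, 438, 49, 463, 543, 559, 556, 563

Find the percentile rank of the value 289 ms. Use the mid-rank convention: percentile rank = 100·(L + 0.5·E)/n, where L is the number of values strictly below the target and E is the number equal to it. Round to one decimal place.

16.7

Sorted: 49, 102, 289, 402, 437, 438, 463, 475, 534, 543, 556, 559, 563, 575, 615.
Count below 289: L = 2; count equal: E = 1; n = 15.
Percentile rank = 100·(2 + 0.5·1)/15 = 100·2.5/15 = 16.67.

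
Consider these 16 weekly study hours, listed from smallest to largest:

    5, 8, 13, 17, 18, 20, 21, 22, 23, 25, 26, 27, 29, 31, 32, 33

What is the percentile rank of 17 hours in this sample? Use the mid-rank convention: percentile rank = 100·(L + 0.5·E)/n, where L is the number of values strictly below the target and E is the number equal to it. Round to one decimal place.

Count below 17: L = 3; count equal: E = 1; n = 16.
Percentile rank = 100·(3 + 0.5·1)/16 = 100·3.5/16 = 21.88.

21.9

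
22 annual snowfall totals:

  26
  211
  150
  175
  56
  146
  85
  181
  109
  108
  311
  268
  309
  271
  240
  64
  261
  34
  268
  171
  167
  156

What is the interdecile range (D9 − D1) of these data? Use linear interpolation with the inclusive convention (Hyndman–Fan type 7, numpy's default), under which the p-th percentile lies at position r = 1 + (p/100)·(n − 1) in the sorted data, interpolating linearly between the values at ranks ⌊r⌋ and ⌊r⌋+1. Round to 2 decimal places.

Sorted: 26, 34, 56, 64, 85, 108, 109, 146, 150, 156, 167, 171, 175, 181, 211, 240, 261, 268, 268, 271, 309, 311.
n = 22.
P10: r = 3.1; ranks 3–4 are 56, 64; interpolating gives 56.8.
P90: r = 19.9; ranks 19–20 are 268, 271; interpolating gives 270.7.
Difference: 270.7 − 56.8 = 213.9.

213.90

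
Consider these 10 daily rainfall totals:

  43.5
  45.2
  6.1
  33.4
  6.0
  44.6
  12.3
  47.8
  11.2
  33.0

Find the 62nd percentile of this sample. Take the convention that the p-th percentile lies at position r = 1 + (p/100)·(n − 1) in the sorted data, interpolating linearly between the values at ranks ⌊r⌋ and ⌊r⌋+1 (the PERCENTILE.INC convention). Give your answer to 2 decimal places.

Sorted: 6.0, 6.1, 11.2, 12.3, 33.0, 33.4, 43.5, 44.6, 45.2, 47.8.
n = 10.
r = 1 + (62/100)·(10 − 1) = 1 + 5.58 = 6.58.
Rank 6 is 33.4 and rank 7 is 43.5.
Interpolate: 33.4 + 0.58·(43.5 − 33.4) = 33.4 + 0.58·10.1 = 39.258.

39.26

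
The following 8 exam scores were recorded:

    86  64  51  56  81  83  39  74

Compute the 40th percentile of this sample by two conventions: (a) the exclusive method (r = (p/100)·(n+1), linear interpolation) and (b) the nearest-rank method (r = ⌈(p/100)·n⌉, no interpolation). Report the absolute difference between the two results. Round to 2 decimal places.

3.20

Sorted: 39, 51, 56, 64, 74, 81, 83, 86.
n = 8.
(a) r = 3.6; between ranks 3 (56) and 4 (64): 60.8.
(b) the nearest-rank method: rank 4 → 64.
|60.8 − 64| = 3.2.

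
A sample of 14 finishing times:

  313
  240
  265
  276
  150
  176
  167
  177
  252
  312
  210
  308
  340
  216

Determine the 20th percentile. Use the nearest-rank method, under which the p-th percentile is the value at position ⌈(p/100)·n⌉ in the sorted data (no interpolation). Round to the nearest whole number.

Sorted: 150, 167, 176, 177, 210, 216, 240, 252, 265, 276, 308, 312, 313, 340.
n = 14.
Position = ⌈20/100 · 14⌉ = ⌈2.8⌉ = 3.
The value at rank 3 is 176.

176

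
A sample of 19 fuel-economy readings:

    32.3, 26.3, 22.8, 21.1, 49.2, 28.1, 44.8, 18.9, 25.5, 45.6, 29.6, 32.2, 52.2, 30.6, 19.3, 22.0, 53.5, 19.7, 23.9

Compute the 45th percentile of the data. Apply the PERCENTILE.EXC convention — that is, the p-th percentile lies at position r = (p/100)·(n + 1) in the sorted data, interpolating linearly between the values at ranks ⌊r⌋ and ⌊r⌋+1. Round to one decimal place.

Sorted: 18.9, 19.3, 19.7, 21.1, 22.0, 22.8, 23.9, 25.5, 26.3, 28.1, 29.6, 30.6, 32.2, 32.3, 44.8, 45.6, 49.2, 52.2, 53.5.
n = 19.
r = (45/100)·(19 + 1) = 9.
r is an integer, so P45 is the value at rank 9: 26.3.

26.3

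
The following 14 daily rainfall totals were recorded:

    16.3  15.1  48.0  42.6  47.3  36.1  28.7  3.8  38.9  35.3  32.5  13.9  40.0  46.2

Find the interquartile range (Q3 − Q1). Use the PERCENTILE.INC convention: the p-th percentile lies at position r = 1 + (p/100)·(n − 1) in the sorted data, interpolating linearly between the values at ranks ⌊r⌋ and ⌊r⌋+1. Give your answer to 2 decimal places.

22.55

Sorted: 3.8, 13.9, 15.1, 16.3, 28.7, 32.5, 35.3, 36.1, 38.9, 40.0, 42.6, 46.2, 47.3, 48.0.
n = 14.
P25: r = 4.25; ranks 4–5 are 16.3, 28.7; interpolating gives 19.4.
P75: r = 10.75; ranks 10–11 are 40.0, 42.6; interpolating gives 41.95.
Difference: 41.95 − 19.4 = 22.55.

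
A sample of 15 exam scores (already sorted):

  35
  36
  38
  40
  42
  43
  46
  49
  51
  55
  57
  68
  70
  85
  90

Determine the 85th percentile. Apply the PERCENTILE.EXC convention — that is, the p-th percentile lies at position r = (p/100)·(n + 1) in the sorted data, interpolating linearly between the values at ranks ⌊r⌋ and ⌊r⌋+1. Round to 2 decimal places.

79.00

n = 15.
r = (85/100)·(15 + 1) = 13.6.
Rank 13 is 70 and rank 14 is 85.
Interpolate: 70 + 0.6·(85 − 70) = 70 + 0.6·15 = 79.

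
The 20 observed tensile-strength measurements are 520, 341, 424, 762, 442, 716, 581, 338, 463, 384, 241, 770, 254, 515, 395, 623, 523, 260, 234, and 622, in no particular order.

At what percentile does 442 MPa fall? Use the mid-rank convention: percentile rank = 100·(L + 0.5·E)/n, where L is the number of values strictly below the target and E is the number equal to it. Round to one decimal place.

Sorted: 234, 241, 254, 260, 338, 341, 384, 395, 424, 442, 463, 515, 520, 523, 581, 622, 623, 716, 762, 770.
Count below 442: L = 9; count equal: E = 1; n = 20.
Percentile rank = 100·(9 + 0.5·1)/20 = 100·9.5/20 = 47.5.

47.5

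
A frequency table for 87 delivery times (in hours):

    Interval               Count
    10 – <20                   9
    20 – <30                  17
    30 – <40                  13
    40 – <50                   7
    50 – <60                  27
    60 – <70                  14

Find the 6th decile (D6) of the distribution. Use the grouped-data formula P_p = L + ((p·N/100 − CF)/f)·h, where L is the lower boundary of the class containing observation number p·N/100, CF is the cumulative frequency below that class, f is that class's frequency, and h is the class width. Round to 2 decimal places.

52.30

N = 87; target position k = 60/100 · 87 = 52.2.
Cumulative frequencies: 9, 26, 39, 46, 73, 87.
Observation 52.2 falls in the class 50 – <60.
L = 50, CF = 46, f = 27, h = 10.
P60 = 50 + ((52.2 − 46)/27)·10 = 50 + 2.2963 = 52.2963.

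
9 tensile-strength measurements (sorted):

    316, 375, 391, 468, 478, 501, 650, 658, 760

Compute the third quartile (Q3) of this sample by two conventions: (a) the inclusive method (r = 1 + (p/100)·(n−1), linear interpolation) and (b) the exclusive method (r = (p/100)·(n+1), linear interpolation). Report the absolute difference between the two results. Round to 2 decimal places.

4.00

n = 9.
(a) r = 7 → value at rank 7 = 650.
(b) r = 7.5; between ranks 7 (650) and 8 (658): 654.
|650 − 654| = 4.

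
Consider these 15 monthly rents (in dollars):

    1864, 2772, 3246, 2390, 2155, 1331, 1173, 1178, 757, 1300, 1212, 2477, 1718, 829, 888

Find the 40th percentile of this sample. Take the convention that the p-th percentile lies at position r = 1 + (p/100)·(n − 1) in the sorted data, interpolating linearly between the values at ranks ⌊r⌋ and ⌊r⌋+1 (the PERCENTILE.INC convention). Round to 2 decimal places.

Sorted: 757, 829, 888, 1173, 1178, 1212, 1300, 1331, 1718, 1864, 2155, 2390, 2477, 2772, 3246.
n = 15.
r = 1 + (40/100)·(15 − 1) = 1 + 5.6 = 6.6.
Rank 6 is 1212 and rank 7 is 1300.
Interpolate: 1212 + 0.6·(1300 − 1212) = 1212 + 0.6·88 = 1264.8.

1264.80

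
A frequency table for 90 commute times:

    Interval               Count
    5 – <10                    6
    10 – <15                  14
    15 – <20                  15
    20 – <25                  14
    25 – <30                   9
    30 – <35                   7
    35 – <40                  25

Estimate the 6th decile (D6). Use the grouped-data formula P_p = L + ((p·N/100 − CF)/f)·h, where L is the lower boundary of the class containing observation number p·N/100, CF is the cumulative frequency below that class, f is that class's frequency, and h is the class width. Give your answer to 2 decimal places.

N = 90; target position k = 60/100 · 90 = 54.
Cumulative frequencies: 6, 20, 35, 49, 58, 65, 90.
Observation 54 falls in the class 25 – <30.
L = 25, CF = 49, f = 9, h = 5.
P60 = 25 + ((54 − 49)/9)·5 = 25 + 2.77778 = 27.7778.

27.78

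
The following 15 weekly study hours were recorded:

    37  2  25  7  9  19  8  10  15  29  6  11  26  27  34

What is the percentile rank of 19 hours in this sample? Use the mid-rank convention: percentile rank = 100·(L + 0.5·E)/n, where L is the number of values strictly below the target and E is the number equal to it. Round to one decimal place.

Sorted: 2, 6, 7, 8, 9, 10, 11, 15, 19, 25, 26, 27, 29, 34, 37.
Count below 19: L = 8; count equal: E = 1; n = 15.
Percentile rank = 100·(8 + 0.5·1)/15 = 100·8.5/15 = 56.67.

56.7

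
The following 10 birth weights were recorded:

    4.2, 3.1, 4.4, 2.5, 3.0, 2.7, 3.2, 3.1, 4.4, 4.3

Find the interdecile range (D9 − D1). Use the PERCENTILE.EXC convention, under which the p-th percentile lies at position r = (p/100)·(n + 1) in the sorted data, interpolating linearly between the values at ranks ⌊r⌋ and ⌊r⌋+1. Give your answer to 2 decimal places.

1.88

Sorted: 2.5, 2.7, 3.0, 3.1, 3.1, 3.2, 4.2, 4.3, 4.4, 4.4.
n = 10.
P10: r = 1.1; ranks 1–2 are 2.5, 2.7; interpolating gives 2.52.
P90: r = 9.9; ranks 9–10 are 4.4, 4.4; interpolating gives 4.4.
Difference: 4.4 − 2.52 = 1.88.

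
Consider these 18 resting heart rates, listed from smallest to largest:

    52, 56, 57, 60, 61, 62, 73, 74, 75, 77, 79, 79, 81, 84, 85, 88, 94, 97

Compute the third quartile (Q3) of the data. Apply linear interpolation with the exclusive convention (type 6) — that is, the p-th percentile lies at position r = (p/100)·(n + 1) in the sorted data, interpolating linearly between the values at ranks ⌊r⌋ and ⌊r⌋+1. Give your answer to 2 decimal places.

84.25

n = 18.
r = (75/100)·(18 + 1) = 14.25.
Rank 14 is 84 and rank 15 is 85.
Interpolate: 84 + 0.25·(85 − 84) = 84 + 0.25·1 = 84.25.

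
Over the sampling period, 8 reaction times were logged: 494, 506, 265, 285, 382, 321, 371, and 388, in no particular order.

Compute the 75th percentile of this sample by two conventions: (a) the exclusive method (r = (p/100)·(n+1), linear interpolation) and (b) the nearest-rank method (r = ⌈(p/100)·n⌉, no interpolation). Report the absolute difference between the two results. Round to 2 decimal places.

Sorted: 265, 285, 321, 371, 382, 388, 494, 506.
n = 8.
(a) r = 6.75; between ranks 6 (388) and 7 (494): 467.5.
(b) the nearest-rank method: rank 6 → 388.
|467.5 − 388| = 79.5.

79.50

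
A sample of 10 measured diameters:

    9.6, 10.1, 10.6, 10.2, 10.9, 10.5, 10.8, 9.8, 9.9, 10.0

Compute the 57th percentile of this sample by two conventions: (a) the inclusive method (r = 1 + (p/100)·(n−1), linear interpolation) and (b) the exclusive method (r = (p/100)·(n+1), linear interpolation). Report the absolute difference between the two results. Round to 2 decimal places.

Sorted: 9.6, 9.8, 9.9, 10.0, 10.1, 10.2, 10.5, 10.6, 10.8, 10.9.
n = 10.
(a) r = 6.13; between ranks 6 (10.2) and 7 (10.5): 10.239.
(b) r = 6.27; between ranks 6 (10.2) and 7 (10.5): 10.281.
|10.239 − 10.281| = 0.042.

0.04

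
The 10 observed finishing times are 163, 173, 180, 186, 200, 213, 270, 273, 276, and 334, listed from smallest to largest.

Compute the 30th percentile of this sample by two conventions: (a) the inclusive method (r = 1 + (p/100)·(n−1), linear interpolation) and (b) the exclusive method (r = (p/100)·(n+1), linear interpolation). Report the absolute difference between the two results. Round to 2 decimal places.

2.40

n = 10.
(a) r = 3.7; between ranks 3 (180) and 4 (186): 184.2.
(b) r = 3.3; between ranks 3 (180) and 4 (186): 181.8.
|184.2 − 181.8| = 2.4.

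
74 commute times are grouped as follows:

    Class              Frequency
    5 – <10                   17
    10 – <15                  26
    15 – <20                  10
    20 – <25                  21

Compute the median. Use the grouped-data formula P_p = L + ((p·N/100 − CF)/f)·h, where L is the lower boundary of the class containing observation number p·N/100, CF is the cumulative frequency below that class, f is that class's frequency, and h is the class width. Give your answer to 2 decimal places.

N = 74; target position k = 50/100 · 74 = 37.
Cumulative frequencies: 17, 43, 53, 74.
Observation 37 falls in the class 10 – <15.
L = 10, CF = 17, f = 26, h = 5.
P50 = 10 + ((37 − 17)/26)·5 = 10 + 3.84615 = 13.8462.

13.85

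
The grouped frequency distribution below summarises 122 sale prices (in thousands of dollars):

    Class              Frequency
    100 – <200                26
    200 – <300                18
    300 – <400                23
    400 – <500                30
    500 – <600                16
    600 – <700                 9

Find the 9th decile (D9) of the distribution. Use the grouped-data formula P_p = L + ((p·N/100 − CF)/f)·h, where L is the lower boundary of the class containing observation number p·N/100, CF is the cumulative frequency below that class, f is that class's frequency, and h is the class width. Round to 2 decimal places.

N = 122; target position k = 90/100 · 122 = 109.8.
Cumulative frequencies: 26, 44, 67, 97, 113, 122.
Observation 109.8 falls in the class 500 – <600.
L = 500, CF = 97, f = 16, h = 100.
P90 = 500 + ((109.8 − 97)/16)·100 = 500 + 80 = 580.

580.00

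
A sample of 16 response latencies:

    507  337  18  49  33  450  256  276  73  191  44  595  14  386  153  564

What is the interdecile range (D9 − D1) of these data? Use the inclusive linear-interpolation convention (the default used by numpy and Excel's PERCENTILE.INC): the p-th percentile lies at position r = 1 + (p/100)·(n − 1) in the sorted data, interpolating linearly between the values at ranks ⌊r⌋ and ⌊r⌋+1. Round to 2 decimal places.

510.00

Sorted: 14, 18, 33, 44, 49, 73, 153, 191, 256, 276, 337, 386, 450, 507, 564, 595.
n = 16.
P10: r = 2.5; ranks 2–3 are 18, 33; interpolating gives 25.5.
P90: r = 14.5; ranks 14–15 are 507, 564; interpolating gives 535.5.
Difference: 535.5 − 25.5 = 510.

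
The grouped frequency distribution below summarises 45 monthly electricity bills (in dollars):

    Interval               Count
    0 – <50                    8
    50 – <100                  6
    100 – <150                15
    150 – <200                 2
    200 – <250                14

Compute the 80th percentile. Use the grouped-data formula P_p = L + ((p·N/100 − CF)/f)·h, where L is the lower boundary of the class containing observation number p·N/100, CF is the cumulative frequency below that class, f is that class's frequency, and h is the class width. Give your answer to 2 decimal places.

217.86

N = 45; target position k = 80/100 · 45 = 36.
Cumulative frequencies: 8, 14, 29, 31, 45.
Observation 36 falls in the class 200 – <250.
L = 200, CF = 31, f = 14, h = 50.
P80 = 200 + ((36 − 31)/14)·50 = 200 + 17.8571 = 217.857.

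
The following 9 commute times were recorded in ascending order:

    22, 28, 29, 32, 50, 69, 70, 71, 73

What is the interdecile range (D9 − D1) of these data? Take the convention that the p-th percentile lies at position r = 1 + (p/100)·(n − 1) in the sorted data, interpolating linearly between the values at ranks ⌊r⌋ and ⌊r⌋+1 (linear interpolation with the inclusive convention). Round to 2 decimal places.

44.60

n = 9.
P10: r = 1.8; ranks 1–2 are 22, 28; interpolating gives 26.8.
P90: r = 8.2; ranks 8–9 are 71, 73; interpolating gives 71.4.
Difference: 71.4 − 26.8 = 44.6.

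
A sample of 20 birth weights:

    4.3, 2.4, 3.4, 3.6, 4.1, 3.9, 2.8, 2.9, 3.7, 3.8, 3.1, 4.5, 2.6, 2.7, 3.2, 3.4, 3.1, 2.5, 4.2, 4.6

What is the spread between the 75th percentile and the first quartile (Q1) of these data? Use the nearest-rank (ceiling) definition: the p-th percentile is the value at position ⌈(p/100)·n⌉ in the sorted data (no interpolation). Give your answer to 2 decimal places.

1.10

Sorted: 2.4, 2.5, 2.6, 2.7, 2.8, 2.9, 3.1, 3.1, 3.2, 3.4, 3.4, 3.6, 3.7, 3.8, 3.9, 4.1, 4.2, 4.3, 4.5, 4.6.
n = 20.
P25: rank ⌈25/100·20⌉ = 5 → 2.8.
P75: rank ⌈75/100·20⌉ = 15 → 3.9.
Difference: 3.9 − 2.8 = 1.1.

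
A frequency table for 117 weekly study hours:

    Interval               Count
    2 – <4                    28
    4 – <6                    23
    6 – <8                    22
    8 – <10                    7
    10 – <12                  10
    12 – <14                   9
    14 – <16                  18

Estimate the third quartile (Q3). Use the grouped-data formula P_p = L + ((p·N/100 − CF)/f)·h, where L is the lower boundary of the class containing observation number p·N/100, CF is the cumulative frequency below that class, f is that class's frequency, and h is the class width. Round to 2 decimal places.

11.55

N = 117; target position k = 75/100 · 117 = 87.75.
Cumulative frequencies: 28, 51, 73, 80, 90, 99, 117.
Observation 87.75 falls in the class 10 – <12.
L = 10, CF = 80, f = 10, h = 2.
P75 = 10 + ((87.75 − 80)/10)·2 = 10 + 1.55 = 11.55.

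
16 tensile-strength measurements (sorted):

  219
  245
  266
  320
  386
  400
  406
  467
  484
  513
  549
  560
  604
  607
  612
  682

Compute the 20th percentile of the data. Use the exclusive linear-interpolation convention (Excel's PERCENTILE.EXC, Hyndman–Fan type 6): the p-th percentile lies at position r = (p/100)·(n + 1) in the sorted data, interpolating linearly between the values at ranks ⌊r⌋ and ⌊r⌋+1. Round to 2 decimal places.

n = 16.
r = (20/100)·(16 + 1) = 3.4.
Rank 3 is 266 and rank 4 is 320.
Interpolate: 266 + 0.4·(320 − 266) = 266 + 0.4·54 = 287.6.

287.60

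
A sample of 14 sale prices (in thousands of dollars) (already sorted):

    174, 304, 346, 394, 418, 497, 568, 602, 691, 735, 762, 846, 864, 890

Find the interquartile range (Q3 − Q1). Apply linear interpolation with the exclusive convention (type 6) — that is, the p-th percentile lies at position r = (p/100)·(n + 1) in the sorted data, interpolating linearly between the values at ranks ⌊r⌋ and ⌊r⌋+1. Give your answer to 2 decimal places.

401.00

n = 14.
P25: r = 3.75; ranks 3–4 are 346, 394; interpolating gives 382.
P75: r = 11.25; ranks 11–12 are 762, 846; interpolating gives 783.
Difference: 783 − 382 = 401.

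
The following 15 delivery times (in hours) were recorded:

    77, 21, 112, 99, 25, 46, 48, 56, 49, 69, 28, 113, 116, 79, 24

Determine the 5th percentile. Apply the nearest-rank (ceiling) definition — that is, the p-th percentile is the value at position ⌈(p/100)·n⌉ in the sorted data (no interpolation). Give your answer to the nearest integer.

Sorted: 21, 24, 25, 28, 46, 48, 49, 56, 69, 77, 79, 99, 112, 113, 116.
n = 15.
Position = ⌈5/100 · 15⌉ = ⌈0.75⌉ = 1.
The value at rank 1 is 21.

21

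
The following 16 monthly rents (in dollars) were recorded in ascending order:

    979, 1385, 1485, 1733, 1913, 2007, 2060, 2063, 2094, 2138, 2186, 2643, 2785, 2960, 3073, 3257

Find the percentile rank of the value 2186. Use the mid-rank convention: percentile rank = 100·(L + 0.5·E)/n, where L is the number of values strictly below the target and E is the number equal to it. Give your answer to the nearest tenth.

Count below 2186: L = 10; count equal: E = 1; n = 16.
Percentile rank = 100·(10 + 0.5·1)/16 = 100·10.5/16 = 65.62.

65.6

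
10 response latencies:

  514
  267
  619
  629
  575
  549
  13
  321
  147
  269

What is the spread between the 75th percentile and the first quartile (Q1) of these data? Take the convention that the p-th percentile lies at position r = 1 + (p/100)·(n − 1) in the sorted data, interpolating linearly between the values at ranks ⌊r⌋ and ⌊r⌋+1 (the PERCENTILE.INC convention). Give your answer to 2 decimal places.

Sorted: 13, 147, 267, 269, 321, 514, 549, 575, 619, 629.
n = 10.
P25: r = 3.25; ranks 3–4 are 267, 269; interpolating gives 267.5.
P75: r = 7.75; ranks 7–8 are 549, 575; interpolating gives 568.5.
Difference: 568.5 − 267.5 = 301.

301.00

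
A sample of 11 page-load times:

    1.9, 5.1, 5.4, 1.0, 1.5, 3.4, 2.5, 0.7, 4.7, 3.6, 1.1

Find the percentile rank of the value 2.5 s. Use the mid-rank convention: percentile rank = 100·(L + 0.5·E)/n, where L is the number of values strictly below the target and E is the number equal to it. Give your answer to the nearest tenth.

50.0

Sorted: 0.7, 1.0, 1.1, 1.5, 1.9, 2.5, 3.4, 3.6, 4.7, 5.1, 5.4.
Count below 2.5: L = 5; count equal: E = 1; n = 11.
Percentile rank = 100·(5 + 0.5·1)/11 = 100·5.5/11 = 50.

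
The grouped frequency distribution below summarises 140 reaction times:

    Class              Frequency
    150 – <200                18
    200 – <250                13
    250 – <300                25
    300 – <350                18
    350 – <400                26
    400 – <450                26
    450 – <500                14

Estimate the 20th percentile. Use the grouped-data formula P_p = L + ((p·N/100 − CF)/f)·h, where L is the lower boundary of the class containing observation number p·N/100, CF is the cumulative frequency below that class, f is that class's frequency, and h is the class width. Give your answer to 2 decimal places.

N = 140; target position k = 20/100 · 140 = 28.
Cumulative frequencies: 18, 31, 56, 74, 100, 126, 140.
Observation 28 falls in the class 200 – <250.
L = 200, CF = 18, f = 13, h = 50.
P20 = 200 + ((28 − 18)/13)·50 = 200 + 38.4615 = 238.462.

238.46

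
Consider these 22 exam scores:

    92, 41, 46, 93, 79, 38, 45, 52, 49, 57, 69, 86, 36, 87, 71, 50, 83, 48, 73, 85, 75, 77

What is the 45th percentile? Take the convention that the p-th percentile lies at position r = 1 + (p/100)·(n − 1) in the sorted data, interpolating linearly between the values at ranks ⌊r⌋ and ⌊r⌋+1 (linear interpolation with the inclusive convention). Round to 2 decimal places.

62.40

Sorted: 36, 38, 41, 45, 46, 48, 49, 50, 52, 57, 69, 71, 73, 75, 77, 79, 83, 85, 86, 87, 92, 93.
n = 22.
r = 1 + (45/100)·(22 − 1) = 1 + 9.45 = 10.45.
Rank 10 is 57 and rank 11 is 69.
Interpolate: 57 + 0.45·(69 − 57) = 57 + 0.45·12 = 62.4.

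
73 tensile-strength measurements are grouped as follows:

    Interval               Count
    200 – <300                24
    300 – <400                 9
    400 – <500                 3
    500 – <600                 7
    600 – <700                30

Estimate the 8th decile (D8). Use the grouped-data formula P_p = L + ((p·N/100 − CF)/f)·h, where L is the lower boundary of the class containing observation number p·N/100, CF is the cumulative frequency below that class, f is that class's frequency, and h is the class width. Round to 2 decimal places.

651.33

N = 73; target position k = 80/100 · 73 = 58.4.
Cumulative frequencies: 24, 33, 36, 43, 73.
Observation 58.4 falls in the class 600 – <700.
L = 600, CF = 43, f = 30, h = 100.
P80 = 600 + ((58.4 − 43)/30)·100 = 600 + 51.3333 = 651.333.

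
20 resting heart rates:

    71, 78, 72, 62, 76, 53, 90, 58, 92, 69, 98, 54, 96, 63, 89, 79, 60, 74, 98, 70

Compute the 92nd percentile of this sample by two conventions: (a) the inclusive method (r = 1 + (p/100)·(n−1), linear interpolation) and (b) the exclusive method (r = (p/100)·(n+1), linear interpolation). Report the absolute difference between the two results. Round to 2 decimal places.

Sorted: 53, 54, 58, 60, 62, 63, 69, 70, 71, 72, 74, 76, 78, 79, 89, 90, 92, 96, 98, 98.
n = 20.
(a) r = 18.48; between ranks 18 (96) and 19 (98): 96.96.
(b) r = 19.32; between ranks 19 (98) and 20 (98): 98.
|96.96 − 98| = 1.04.

1.04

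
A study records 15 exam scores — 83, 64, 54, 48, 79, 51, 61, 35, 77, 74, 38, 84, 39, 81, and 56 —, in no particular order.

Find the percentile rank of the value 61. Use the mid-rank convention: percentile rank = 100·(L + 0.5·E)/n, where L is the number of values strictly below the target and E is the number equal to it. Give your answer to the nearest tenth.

50.0

Sorted: 35, 38, 39, 48, 51, 54, 56, 61, 64, 74, 77, 79, 81, 83, 84.
Count below 61: L = 7; count equal: E = 1; n = 15.
Percentile rank = 100·(7 + 0.5·1)/15 = 100·7.5/15 = 50.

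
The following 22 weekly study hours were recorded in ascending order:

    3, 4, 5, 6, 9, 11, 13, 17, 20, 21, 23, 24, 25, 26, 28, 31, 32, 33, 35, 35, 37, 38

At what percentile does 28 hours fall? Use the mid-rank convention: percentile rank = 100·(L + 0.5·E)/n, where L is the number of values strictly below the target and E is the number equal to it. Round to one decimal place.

65.9

Count below 28: L = 14; count equal: E = 1; n = 22.
Percentile rank = 100·(14 + 0.5·1)/22 = 100·14.5/22 = 65.91.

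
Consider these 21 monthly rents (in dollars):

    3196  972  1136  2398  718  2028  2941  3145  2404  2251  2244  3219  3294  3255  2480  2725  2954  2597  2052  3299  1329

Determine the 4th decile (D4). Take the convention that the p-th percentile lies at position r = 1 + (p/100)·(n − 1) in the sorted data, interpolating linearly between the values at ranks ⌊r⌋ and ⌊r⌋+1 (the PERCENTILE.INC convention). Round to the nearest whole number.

Sorted: 718, 972, 1136, 1329, 2028, 2052, 2244, 2251, 2398, 2404, 2480, 2597, 2725, 2941, 2954, 3145, 3196, 3219, 3255, 3294, 3299.
n = 21.
r = 1 + (40/100)·(21 − 1) = 1 + 8 = 9.
r is an integer, so P40 is the value at rank 9: 2398.

2398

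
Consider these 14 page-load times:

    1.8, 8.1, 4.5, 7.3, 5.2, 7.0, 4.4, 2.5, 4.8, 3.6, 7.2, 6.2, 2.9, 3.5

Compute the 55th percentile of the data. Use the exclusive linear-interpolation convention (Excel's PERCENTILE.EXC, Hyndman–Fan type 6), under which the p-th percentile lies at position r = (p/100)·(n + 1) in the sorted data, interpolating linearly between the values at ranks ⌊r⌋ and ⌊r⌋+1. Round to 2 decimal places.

4.90

Sorted: 1.8, 2.5, 2.9, 3.5, 3.6, 4.4, 4.5, 4.8, 5.2, 6.2, 7.0, 7.2, 7.3, 8.1.
n = 14.
r = (55/100)·(14 + 1) = 8.25.
Rank 8 is 4.8 and rank 9 is 5.2.
Interpolate: 4.8 + 0.25·(5.2 − 4.8) = 4.8 + 0.25·0.4 = 4.9.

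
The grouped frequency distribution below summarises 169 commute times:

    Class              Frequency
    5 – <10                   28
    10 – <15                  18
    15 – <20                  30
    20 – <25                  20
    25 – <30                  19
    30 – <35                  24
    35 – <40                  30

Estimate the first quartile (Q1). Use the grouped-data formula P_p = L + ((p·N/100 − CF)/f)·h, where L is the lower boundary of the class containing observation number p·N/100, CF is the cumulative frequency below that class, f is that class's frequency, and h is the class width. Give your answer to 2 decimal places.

13.96

N = 169; target position k = 25/100 · 169 = 42.25.
Cumulative frequencies: 28, 46, 76, 96, 115, 139, 169.
Observation 42.25 falls in the class 10 – <15.
L = 10, CF = 28, f = 18, h = 5.
P25 = 10 + ((42.25 − 28)/18)·5 = 10 + 3.95833 = 13.9583.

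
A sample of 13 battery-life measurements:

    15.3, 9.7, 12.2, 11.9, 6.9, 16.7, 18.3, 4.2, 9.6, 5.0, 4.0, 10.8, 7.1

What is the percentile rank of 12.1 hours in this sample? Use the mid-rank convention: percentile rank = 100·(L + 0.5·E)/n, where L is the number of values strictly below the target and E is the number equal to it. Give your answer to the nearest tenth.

69.2

Sorted: 4.0, 4.2, 5.0, 6.9, 7.1, 9.6, 9.7, 10.8, 11.9, 12.2, 15.3, 16.7, 18.3.
Count below 12.1: L = 9; count equal: E = 0; n = 13.
Percentile rank = 100·(9 + 0.5·0)/13 = 100·9/13 = 69.23.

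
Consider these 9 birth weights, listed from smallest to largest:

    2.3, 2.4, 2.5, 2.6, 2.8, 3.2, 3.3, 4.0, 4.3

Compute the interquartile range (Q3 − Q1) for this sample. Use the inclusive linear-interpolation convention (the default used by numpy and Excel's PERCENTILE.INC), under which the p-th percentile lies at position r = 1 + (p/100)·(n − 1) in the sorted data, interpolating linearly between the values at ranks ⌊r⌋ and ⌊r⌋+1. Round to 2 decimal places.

n = 9.
P25: r = 3 (integer) → 2.5.
P75: r = 7 (integer) → 3.3.
Difference: 3.3 − 2.5 = 0.8.

0.80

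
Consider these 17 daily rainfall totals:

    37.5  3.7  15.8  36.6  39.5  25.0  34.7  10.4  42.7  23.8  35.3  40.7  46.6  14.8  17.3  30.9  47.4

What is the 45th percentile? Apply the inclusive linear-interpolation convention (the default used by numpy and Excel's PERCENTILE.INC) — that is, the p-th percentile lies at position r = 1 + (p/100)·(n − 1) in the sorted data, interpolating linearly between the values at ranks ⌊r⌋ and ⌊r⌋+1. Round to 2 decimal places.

31.66

Sorted: 3.7, 10.4, 14.8, 15.8, 17.3, 23.8, 25.0, 30.9, 34.7, 35.3, 36.6, 37.5, 39.5, 40.7, 42.7, 46.6, 47.4.
n = 17.
r = 1 + (45/100)·(17 − 1) = 1 + 7.2 = 8.2.
Rank 8 is 30.9 and rank 9 is 34.7.
Interpolate: 30.9 + 0.2·(34.7 − 30.9) = 30.9 + 0.2·3.8 = 31.66.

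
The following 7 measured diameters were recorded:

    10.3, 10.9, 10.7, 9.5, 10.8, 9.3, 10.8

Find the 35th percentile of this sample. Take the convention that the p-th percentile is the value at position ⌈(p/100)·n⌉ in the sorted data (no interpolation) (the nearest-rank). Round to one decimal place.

10.3

Sorted: 9.3, 9.5, 10.3, 10.7, 10.8, 10.8, 10.9.
n = 7.
Position = ⌈35/100 · 7⌉ = ⌈2.45⌉ = 3.
The value at rank 3 is 10.3.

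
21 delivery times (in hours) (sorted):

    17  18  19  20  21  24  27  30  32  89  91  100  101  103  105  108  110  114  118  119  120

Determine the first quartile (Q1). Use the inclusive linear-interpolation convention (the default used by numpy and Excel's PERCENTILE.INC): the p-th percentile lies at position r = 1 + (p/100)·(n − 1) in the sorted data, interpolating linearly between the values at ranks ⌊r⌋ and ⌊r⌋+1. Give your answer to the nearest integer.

24

n = 21.
r = 1 + (25/100)·(21 − 1) = 1 + 5 = 6.
r is an integer, so P25 is the value at rank 6: 24.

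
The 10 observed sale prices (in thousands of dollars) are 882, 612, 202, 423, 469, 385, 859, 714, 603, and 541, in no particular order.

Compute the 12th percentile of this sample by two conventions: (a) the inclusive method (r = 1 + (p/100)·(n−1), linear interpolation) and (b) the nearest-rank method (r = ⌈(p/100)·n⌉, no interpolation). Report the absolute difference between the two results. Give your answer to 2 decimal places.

Sorted: 202, 385, 423, 469, 541, 603, 612, 714, 859, 882.
n = 10.
(a) r = 2.08; between ranks 2 (385) and 3 (423): 388.04.
(b) the nearest-rank method: rank 2 → 385.
|388.04 − 385| = 3.04.

3.04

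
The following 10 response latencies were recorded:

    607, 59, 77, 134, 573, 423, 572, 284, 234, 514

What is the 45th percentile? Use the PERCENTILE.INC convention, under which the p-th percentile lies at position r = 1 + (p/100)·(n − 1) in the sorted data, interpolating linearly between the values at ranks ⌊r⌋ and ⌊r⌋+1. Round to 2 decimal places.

Sorted: 59, 77, 134, 234, 284, 423, 514, 572, 573, 607.
n = 10.
r = 1 + (45/100)·(10 − 1) = 1 + 4.05 = 5.05.
Rank 5 is 284 and rank 6 is 423.
Interpolate: 284 + 0.05·(423 − 284) = 284 + 0.05·139 = 290.95.

290.95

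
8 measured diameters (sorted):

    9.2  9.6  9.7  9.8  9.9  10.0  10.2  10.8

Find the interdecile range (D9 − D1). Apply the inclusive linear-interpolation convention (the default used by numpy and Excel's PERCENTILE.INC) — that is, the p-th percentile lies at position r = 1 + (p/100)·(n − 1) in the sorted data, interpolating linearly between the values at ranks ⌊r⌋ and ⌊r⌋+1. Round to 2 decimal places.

0.90

n = 8.
P10: r = 1.7; ranks 1–2 are 9.2, 9.6; interpolating gives 9.48.
P90: r = 7.3; ranks 7–8 are 10.2, 10.8; interpolating gives 10.38.
Difference: 10.38 − 9.48 = 0.9.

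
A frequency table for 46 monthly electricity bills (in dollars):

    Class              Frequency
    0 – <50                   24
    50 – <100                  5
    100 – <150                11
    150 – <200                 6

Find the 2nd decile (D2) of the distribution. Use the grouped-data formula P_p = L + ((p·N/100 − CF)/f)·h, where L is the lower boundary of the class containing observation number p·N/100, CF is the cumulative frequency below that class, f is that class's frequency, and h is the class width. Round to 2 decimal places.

19.17

N = 46; target position k = 20/100 · 46 = 9.2.
Cumulative frequencies: 24, 29, 40, 46.
Observation 9.2 falls in the class 0 – <50.
L = 0, CF = 0, f = 24, h = 50.
P20 = 0 + ((9.2 − 0)/24)·50 = 0 + 19.1667 = 19.1667.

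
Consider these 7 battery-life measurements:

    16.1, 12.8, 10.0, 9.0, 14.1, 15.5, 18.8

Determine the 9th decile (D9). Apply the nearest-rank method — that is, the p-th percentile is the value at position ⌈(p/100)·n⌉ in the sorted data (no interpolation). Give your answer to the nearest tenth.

18.8

Sorted: 9.0, 10.0, 12.8, 14.1, 15.5, 16.1, 18.8.
n = 7.
Position = ⌈90/100 · 7⌉ = ⌈6.3⌉ = 7.
The value at rank 7 is 18.8.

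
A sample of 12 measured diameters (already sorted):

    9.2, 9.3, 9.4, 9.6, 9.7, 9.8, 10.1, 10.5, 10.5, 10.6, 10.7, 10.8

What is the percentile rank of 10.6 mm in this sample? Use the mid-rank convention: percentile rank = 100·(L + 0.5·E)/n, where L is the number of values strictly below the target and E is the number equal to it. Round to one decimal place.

79.2

Count below 10.6: L = 9; count equal: E = 1; n = 12.
Percentile rank = 100·(9 + 0.5·1)/12 = 100·9.5/12 = 79.17.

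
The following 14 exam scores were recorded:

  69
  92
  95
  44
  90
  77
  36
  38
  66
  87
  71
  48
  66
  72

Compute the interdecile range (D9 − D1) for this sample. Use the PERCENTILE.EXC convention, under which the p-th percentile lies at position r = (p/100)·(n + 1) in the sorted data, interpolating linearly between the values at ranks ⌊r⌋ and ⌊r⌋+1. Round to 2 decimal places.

56.50

Sorted: 36, 38, 44, 48, 66, 66, 69, 71, 72, 77, 87, 90, 92, 95.
n = 14.
P10: r = 1.5; ranks 1–2 are 36, 38; interpolating gives 37.
P90: r = 13.5; ranks 13–14 are 92, 95; interpolating gives 93.5.
Difference: 93.5 − 37 = 56.5.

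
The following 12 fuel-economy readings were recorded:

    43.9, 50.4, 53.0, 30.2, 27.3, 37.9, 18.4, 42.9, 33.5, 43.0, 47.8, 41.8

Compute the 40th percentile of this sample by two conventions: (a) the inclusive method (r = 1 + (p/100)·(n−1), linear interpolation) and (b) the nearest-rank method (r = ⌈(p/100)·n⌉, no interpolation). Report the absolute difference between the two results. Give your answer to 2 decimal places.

Sorted: 18.4, 27.3, 30.2, 33.5, 37.9, 41.8, 42.9, 43.0, 43.9, 47.8, 50.4, 53.0.
n = 12.
(a) r = 5.4; between ranks 5 (37.9) and 6 (41.8): 39.46.
(b) the nearest-rank method: rank 5 → 37.9.
|39.46 − 37.9| = 1.56.

1.56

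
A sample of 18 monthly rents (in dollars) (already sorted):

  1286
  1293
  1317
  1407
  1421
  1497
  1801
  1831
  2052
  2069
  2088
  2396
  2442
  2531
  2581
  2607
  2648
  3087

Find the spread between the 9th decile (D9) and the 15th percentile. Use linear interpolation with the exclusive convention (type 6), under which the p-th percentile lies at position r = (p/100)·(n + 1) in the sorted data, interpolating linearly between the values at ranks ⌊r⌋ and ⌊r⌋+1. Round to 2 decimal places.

1378.50

n = 18.
P15: r = 2.85; ranks 2–3 are 1293, 1317; interpolating gives 1313.4.
P90: r = 17.1; ranks 17–18 are 2648, 3087; interpolating gives 2691.9.
Difference: 2691.9 − 1313.4 = 1378.5.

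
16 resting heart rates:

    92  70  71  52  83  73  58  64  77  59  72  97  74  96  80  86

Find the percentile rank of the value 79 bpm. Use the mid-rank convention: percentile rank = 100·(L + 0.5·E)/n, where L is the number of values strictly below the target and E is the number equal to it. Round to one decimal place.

Sorted: 52, 58, 59, 64, 70, 71, 72, 73, 74, 77, 80, 83, 86, 92, 96, 97.
Count below 79: L = 10; count equal: E = 0; n = 16.
Percentile rank = 100·(10 + 0.5·0)/16 = 100·10/16 = 62.5.

62.5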